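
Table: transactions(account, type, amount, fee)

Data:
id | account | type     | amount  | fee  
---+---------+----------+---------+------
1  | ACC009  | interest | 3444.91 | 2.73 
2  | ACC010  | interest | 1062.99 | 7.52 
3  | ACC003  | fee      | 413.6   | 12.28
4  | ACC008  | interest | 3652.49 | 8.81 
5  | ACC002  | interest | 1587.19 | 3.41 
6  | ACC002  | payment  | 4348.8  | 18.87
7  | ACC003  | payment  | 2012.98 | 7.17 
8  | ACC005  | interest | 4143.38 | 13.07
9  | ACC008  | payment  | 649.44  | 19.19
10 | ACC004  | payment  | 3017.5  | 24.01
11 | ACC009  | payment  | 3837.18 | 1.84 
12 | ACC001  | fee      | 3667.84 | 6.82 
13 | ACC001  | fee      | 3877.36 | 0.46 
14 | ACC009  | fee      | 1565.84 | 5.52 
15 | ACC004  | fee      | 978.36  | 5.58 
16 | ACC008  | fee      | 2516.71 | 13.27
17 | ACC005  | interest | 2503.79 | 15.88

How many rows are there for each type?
SELECT type, COUNT(*) as count
FROM transactions
GROUP BY type

Result:
  fee: 6
  interest: 6
  payment: 5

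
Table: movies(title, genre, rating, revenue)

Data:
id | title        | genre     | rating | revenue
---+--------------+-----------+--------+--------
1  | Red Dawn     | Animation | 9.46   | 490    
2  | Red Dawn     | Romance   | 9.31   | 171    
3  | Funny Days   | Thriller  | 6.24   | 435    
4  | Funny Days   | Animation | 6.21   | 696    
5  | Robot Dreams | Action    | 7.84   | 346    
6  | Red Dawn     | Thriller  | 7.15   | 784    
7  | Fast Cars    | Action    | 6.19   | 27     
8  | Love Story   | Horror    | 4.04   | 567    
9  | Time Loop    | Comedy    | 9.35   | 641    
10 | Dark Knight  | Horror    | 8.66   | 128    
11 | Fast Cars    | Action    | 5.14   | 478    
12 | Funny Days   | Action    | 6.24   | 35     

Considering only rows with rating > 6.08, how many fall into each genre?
SELECT genre, COUNT(*)
FROM movies
WHERE rating > 6.08
GROUP BY genre

Note: WHERE filters rows before grouping.

Result:
  Action: 3
  Animation: 2
  Comedy: 1
  Horror: 1
  Romance: 1
  Thriller: 2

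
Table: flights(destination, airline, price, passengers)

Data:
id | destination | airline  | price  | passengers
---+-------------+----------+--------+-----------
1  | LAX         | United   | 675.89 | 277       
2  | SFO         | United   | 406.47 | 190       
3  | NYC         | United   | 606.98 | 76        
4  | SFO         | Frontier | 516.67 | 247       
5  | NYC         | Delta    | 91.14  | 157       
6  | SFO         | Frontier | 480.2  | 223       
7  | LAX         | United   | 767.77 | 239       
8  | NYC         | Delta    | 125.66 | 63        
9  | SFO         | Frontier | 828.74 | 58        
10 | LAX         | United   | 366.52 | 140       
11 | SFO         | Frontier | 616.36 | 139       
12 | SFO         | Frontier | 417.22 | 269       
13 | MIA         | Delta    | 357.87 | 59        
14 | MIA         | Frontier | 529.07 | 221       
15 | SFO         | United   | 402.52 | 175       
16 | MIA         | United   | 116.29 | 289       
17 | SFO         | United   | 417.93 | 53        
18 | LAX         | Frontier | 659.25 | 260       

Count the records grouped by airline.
SELECT airline, COUNT(*) as count
FROM flights
GROUP BY airline

Result:
  Delta: 3
  Frontier: 7
  United: 8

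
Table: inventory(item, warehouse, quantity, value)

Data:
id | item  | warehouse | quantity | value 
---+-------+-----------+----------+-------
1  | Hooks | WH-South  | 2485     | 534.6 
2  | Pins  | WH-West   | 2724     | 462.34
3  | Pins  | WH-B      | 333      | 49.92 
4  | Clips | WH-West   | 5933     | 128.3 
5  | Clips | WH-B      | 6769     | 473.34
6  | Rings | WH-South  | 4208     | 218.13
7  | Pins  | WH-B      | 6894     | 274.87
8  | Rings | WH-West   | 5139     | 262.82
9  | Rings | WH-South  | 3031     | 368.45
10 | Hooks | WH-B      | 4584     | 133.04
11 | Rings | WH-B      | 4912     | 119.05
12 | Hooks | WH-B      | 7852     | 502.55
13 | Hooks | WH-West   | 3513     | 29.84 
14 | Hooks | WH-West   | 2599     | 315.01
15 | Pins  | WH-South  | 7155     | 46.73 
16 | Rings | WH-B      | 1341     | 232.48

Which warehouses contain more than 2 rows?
SELECT warehouse, COUNT(*) as cnt
FROM inventory
GROUP BY warehouse
HAVING COUNT(*) > 2

Result:
  WH-B: 7
  WH-South: 4
  WH-West: 5

Note: HAVING filters groups after aggregation, WHERE filters rows before.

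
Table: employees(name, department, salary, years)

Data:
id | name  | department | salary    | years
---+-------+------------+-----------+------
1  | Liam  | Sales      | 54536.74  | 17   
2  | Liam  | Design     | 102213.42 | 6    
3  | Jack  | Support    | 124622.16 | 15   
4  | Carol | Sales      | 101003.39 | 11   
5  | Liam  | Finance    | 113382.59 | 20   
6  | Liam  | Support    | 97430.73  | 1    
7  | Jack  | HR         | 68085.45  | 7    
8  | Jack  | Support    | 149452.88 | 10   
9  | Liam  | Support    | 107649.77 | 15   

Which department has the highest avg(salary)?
SELECT department, AVG(salary) as val
FROM employees
GROUP BY department
ORDER BY val DESC
LIMIT 1

Result: Support with avg(salary) = 119788.89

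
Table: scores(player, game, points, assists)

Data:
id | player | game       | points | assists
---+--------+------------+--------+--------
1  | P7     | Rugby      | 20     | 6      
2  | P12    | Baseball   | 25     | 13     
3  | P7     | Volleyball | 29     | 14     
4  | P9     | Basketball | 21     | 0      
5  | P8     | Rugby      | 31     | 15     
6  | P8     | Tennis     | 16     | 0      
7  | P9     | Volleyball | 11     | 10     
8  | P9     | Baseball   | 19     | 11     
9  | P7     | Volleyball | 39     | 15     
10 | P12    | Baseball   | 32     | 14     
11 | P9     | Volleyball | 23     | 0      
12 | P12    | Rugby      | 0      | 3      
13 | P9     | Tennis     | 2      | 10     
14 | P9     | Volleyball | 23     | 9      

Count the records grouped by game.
SELECT game, COUNT(*) as count
FROM scores
GROUP BY game

Result:
  Baseball: 3
  Basketball: 1
  Rugby: 3
  Tennis: 2
  Volleyball: 5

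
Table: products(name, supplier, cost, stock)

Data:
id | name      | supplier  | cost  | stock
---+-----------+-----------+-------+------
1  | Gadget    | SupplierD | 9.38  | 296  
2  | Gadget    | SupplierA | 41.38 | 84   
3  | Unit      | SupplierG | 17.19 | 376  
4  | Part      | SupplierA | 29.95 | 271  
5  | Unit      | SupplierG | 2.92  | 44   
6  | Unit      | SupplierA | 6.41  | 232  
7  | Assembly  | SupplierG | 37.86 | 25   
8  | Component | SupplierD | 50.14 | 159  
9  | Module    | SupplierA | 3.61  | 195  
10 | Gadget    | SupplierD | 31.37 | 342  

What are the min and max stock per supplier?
SELECT supplier, MIN(stock), MAX(stock)
FROM products
GROUP BY supplier

Result:
  SupplierA: min=84, max=271
  SupplierD: min=159, max=342
  SupplierG: min=25, max=376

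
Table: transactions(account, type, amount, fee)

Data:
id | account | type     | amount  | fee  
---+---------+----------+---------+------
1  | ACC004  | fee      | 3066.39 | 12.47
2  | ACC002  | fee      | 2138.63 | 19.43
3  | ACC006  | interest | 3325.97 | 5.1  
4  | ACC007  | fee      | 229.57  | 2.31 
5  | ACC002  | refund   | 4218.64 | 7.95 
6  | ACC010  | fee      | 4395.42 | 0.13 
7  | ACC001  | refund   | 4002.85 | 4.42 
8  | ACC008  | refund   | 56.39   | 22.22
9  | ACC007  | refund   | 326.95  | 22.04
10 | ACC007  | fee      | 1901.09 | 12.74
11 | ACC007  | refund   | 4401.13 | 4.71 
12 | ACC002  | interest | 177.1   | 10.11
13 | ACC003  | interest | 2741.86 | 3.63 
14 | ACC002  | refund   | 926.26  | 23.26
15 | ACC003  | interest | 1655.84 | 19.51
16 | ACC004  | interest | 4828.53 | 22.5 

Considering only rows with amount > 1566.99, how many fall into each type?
SELECT type, COUNT(*)
FROM transactions
WHERE amount > 1566.99
GROUP BY type

Note: WHERE filters rows before grouping.

Result:
  fee: 4
  interest: 4
  refund: 3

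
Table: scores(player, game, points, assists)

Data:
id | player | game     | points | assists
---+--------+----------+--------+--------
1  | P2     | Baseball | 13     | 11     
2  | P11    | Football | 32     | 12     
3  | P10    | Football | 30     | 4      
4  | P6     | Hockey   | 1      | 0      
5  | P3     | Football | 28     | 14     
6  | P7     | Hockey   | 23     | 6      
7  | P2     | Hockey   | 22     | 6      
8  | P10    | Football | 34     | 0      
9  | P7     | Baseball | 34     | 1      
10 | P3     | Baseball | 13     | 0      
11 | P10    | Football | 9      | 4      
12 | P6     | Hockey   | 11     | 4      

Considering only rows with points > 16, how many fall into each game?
SELECT game, COUNT(*)
FROM scores
WHERE points > 16
GROUP BY game

Note: WHERE filters rows before grouping.

Result:
  Baseball: 1
  Football: 4
  Hockey: 2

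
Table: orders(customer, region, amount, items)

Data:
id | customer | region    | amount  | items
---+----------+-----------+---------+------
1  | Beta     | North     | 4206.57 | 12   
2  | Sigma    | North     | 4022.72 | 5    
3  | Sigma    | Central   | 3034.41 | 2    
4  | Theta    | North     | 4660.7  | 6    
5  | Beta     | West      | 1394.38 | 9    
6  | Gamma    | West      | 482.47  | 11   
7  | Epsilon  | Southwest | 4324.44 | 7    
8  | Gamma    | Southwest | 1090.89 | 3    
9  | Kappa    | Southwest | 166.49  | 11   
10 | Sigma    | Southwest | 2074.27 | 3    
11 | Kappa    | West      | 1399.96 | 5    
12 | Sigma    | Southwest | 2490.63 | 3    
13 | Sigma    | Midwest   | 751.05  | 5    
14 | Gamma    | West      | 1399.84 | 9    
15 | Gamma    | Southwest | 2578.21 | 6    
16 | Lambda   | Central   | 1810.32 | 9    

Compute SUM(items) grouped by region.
SELECT region, SUM(items) as result
FROM orders
GROUP BY region

Result:
  Central: 11
  Midwest: 5
  North: 23
  Southwest: 33
  West: 34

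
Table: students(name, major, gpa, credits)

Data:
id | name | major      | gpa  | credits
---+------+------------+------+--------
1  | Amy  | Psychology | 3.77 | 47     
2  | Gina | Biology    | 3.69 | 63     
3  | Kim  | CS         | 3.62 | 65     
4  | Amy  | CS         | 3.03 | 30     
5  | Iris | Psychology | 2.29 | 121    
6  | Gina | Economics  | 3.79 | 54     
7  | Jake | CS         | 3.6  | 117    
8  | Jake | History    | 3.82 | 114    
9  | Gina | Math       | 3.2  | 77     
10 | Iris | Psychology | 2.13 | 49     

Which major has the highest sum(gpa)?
SELECT major, SUM(gpa) as val
FROM students
GROUP BY major
ORDER BY val DESC
LIMIT 1

Result: CS with sum(gpa) = 10.25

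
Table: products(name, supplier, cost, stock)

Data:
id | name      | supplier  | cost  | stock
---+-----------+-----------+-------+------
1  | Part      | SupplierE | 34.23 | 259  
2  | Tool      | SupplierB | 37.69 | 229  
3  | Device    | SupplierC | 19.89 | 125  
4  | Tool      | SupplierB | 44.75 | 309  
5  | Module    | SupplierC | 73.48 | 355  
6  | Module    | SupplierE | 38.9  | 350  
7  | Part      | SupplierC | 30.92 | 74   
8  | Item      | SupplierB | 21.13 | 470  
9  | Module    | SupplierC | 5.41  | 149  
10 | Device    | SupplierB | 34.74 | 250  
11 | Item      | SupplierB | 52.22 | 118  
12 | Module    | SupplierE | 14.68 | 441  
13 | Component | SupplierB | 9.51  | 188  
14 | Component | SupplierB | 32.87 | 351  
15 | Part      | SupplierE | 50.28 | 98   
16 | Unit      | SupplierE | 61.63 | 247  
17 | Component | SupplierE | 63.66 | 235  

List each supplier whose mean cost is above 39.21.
SELECT supplier, AVG(cost)
FROM products
GROUP BY supplier
HAVING AVG(cost) > 39.21

Result:
  SupplierE: avg=43.90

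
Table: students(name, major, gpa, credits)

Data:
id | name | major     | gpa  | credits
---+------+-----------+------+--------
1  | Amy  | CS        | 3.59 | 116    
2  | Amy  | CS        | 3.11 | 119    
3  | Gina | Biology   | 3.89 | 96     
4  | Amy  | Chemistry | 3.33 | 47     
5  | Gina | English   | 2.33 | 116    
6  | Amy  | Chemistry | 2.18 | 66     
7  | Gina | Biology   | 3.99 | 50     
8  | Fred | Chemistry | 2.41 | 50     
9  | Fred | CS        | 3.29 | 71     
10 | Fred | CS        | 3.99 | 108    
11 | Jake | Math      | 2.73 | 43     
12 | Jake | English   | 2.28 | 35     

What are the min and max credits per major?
SELECT major, MIN(credits), MAX(credits)
FROM students
GROUP BY major

Result:
  Biology: min=50, max=96
  CS: min=71, max=119
  Chemistry: min=47, max=66
  English: min=35, max=116
  Math: min=43, max=43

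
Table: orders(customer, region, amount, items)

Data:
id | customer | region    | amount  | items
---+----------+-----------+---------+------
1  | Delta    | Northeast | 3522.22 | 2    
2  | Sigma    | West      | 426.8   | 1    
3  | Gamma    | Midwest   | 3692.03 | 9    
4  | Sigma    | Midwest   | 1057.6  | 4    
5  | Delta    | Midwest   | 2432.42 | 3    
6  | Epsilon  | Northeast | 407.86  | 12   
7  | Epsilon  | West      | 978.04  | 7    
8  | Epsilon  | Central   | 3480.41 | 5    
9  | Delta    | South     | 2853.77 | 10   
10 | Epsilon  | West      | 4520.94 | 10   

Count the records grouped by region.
SELECT region, COUNT(*) as count
FROM orders
GROUP BY region

Result:
  Central: 1
  Midwest: 3
  Northeast: 2
  South: 1
  West: 3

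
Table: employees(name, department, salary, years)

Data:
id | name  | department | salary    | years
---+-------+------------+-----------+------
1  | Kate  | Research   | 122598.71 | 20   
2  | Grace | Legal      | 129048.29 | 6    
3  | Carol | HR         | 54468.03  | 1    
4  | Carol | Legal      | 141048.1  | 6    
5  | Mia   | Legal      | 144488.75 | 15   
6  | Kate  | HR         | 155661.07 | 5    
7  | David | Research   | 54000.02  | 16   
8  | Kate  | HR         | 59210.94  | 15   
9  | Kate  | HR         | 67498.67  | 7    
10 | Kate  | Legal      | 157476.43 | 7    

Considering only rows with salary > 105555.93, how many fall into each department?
SELECT department, COUNT(*)
FROM employees
WHERE salary > 105555.93
GROUP BY department

Note: WHERE filters rows before grouping.

Result:
  HR: 1
  Legal: 4
  Research: 1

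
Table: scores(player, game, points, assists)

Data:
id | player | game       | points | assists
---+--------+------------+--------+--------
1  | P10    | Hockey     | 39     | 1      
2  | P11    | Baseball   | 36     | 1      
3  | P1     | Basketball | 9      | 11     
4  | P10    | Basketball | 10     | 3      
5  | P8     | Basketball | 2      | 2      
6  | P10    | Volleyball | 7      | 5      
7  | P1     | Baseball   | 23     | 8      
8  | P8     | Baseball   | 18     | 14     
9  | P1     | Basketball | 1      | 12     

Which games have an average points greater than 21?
SELECT game, AVG(points)
FROM scores
GROUP BY game
HAVING AVG(points) > 21

Result:
  Baseball: avg=25.67
  Hockey: avg=39.00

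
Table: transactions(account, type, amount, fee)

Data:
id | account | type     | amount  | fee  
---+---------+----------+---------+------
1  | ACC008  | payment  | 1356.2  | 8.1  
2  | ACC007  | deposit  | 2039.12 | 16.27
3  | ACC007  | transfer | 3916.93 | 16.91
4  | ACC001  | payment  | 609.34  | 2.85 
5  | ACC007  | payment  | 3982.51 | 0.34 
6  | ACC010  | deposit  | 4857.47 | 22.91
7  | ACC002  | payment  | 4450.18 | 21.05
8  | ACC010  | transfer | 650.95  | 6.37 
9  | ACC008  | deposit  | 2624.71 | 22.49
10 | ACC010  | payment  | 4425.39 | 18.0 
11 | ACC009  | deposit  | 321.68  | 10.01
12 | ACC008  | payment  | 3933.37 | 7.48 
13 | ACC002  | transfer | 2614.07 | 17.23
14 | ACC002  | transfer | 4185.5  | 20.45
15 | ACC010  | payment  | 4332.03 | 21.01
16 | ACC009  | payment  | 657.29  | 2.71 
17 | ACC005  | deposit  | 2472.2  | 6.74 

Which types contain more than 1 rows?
SELECT type, COUNT(*) as cnt
FROM transactions
GROUP BY type
HAVING COUNT(*) > 1

Result:
  deposit: 5
  payment: 8
  transfer: 4

Note: HAVING filters groups after aggregation, WHERE filters rows before.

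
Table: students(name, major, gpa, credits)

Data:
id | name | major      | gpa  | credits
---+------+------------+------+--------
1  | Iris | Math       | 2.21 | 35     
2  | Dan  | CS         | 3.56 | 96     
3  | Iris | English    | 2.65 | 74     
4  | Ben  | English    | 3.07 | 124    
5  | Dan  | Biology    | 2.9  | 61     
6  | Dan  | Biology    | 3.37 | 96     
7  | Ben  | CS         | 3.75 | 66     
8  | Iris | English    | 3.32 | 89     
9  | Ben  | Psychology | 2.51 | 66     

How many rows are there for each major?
SELECT major, COUNT(*) as count
FROM students
GROUP BY major

Result:
  Biology: 2
  CS: 2
  English: 3
  Math: 1
  Psychology: 1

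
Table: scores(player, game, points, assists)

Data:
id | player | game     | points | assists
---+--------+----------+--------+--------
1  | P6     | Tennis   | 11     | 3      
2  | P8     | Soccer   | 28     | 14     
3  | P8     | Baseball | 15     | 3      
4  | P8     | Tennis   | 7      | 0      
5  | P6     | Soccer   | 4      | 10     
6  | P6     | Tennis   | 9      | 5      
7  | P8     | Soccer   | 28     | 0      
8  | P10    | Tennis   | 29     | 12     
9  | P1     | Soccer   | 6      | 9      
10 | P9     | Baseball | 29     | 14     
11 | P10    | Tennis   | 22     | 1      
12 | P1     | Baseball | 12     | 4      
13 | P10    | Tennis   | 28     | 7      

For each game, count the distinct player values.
SELECT game, COUNT(DISTINCT player)
FROM scores
GROUP BY game

Result:
  Baseball: 3 distinct
  Soccer: 3 distinct
  Tennis: 3 distinct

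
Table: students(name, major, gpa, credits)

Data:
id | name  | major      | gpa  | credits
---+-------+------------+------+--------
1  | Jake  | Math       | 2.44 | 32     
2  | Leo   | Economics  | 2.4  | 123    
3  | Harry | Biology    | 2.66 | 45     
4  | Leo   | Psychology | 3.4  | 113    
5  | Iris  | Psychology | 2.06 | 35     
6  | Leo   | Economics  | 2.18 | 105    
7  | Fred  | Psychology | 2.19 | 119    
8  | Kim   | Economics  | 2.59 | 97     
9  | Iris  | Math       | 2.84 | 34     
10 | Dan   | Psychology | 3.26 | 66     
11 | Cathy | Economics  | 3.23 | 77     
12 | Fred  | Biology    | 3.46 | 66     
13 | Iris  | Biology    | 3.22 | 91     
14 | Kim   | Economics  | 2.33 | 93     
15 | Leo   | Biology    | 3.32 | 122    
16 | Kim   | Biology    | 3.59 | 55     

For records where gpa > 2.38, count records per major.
SELECT major, COUNT(*)
FROM students
WHERE gpa > 2.38
GROUP BY major

Note: WHERE filters rows before grouping.

Result:
  Biology: 5
  Economics: 3
  Math: 2
  Psychology: 2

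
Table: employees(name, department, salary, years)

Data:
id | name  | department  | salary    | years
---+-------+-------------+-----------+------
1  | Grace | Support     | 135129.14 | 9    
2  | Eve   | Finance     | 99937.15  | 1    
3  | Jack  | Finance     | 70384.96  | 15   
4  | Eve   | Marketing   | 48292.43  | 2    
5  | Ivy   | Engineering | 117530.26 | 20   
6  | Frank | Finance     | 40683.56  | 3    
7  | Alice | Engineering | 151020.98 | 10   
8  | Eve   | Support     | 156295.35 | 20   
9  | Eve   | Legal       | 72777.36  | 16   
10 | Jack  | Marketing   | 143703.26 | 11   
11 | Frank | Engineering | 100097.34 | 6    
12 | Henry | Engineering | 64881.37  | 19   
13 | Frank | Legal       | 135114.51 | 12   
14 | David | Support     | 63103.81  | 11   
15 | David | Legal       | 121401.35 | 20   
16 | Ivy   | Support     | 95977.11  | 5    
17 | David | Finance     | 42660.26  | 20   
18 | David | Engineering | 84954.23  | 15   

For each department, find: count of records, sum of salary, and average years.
SELECT department,
       COUNT(*) as cnt,
       SUM(salary) as total_salary,
       AVG(years) as avg_years
FROM employees
GROUP BY department

Result:
  Engineering: 5 records, 518484.18 total salary, 14.00 avg years
  Finance: 4 records, 253665.93 total salary, 9.75 avg years
  Legal: 3 records, 329293.22 total salary, 16.00 avg years
  Marketing: 2 records, 191995.69 total salary, 6.50 avg years
  Support: 4 records, 450505.41 total salary, 11.25 avg years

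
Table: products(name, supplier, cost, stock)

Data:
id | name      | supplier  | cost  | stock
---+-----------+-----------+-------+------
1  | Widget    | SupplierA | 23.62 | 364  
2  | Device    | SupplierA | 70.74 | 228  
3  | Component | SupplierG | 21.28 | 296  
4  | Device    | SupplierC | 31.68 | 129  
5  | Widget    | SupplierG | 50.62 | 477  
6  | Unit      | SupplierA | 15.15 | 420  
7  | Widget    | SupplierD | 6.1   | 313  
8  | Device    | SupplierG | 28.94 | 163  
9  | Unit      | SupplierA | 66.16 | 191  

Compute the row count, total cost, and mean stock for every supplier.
SELECT supplier,
       COUNT(*) as cnt,
       SUM(cost) as total_cost,
       AVG(stock) as avg_stock
FROM products
GROUP BY supplier

Result:
  SupplierA: 4 records, 175.67 total cost, 300.75 avg stock
  SupplierC: 1 records, 31.68 total cost, 129.00 avg stock
  SupplierD: 1 records, 6.10 total cost, 313.00 avg stock
  SupplierG: 3 records, 100.84 total cost, 312.00 avg stock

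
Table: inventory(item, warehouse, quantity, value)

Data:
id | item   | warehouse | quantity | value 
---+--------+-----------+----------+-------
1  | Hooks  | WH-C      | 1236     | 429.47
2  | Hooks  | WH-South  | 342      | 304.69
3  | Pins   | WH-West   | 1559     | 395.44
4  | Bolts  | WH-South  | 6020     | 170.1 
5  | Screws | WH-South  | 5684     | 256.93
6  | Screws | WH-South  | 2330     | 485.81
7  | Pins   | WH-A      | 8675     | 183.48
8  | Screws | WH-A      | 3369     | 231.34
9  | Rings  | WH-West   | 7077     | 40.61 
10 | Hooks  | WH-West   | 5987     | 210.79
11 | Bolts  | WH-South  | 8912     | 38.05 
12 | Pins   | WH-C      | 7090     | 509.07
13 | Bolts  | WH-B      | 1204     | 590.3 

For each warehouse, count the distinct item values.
SELECT warehouse, COUNT(DISTINCT item)
FROM inventory
GROUP BY warehouse

Result:
  WH-A: 2 distinct
  WH-B: 1 distinct
  WH-C: 2 distinct
  WH-South: 3 distinct
  WH-West: 3 distinct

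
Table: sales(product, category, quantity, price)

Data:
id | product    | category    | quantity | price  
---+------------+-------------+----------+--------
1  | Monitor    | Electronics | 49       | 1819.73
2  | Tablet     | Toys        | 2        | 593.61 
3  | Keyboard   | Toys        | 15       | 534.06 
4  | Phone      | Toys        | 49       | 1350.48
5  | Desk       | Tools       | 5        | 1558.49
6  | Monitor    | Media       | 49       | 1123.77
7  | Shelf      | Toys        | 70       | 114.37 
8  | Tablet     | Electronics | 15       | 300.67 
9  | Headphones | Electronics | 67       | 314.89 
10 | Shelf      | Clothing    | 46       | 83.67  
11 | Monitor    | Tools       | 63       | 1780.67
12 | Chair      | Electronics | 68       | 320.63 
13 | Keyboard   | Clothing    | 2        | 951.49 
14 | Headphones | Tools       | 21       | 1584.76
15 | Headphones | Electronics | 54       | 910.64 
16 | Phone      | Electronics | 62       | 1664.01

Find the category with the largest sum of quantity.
SELECT category, SUM(quantity) as val
FROM sales
GROUP BY category
ORDER BY val DESC
LIMIT 1

Result: Electronics with sum(quantity) = 315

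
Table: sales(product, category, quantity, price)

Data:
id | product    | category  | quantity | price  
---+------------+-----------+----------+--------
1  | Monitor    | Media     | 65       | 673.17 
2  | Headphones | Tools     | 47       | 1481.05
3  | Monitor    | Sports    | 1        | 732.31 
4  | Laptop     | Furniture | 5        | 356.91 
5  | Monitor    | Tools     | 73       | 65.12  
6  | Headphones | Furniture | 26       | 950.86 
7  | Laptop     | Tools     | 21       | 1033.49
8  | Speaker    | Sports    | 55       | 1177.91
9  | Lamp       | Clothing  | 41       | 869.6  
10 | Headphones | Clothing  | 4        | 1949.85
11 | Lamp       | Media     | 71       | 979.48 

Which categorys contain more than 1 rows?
SELECT category, COUNT(*) as cnt
FROM sales
GROUP BY category
HAVING COUNT(*) > 1

Result:
  Clothing: 2
  Furniture: 2
  Media: 2
  Sports: 2
  Tools: 3

Note: HAVING filters groups after aggregation, WHERE filters rows before.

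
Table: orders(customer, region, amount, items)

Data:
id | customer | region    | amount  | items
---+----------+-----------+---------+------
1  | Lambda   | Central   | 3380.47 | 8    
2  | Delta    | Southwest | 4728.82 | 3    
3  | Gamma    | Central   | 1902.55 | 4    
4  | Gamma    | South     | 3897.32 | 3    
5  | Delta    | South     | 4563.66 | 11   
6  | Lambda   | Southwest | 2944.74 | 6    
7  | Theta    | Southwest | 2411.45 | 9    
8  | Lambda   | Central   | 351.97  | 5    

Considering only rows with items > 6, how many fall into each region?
SELECT region, COUNT(*)
FROM orders
WHERE items > 6
GROUP BY region

Note: WHERE filters rows before grouping.

Result:
  Central: 1
  South: 1
  Southwest: 1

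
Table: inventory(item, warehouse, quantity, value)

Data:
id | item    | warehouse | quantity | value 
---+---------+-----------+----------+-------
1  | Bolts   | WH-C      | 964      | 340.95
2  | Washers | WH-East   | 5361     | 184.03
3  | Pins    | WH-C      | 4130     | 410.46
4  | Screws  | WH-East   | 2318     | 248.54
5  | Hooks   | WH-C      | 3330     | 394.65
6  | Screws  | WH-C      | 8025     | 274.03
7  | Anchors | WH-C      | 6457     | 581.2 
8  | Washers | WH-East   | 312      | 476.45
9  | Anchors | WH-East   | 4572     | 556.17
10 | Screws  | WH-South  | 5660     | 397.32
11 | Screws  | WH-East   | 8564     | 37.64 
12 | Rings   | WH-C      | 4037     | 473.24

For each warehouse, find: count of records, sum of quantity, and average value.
SELECT warehouse,
       COUNT(*) as cnt,
       SUM(quantity) as total_quantity,
       AVG(value) as avg_value
FROM inventory
GROUP BY warehouse

Result:
  WH-C: 6 records, 26943 total quantity, 412.42 avg value
  WH-East: 5 records, 21127 total quantity, 300.57 avg value
  WH-South: 1 records, 5660 total quantity, 397.32 avg value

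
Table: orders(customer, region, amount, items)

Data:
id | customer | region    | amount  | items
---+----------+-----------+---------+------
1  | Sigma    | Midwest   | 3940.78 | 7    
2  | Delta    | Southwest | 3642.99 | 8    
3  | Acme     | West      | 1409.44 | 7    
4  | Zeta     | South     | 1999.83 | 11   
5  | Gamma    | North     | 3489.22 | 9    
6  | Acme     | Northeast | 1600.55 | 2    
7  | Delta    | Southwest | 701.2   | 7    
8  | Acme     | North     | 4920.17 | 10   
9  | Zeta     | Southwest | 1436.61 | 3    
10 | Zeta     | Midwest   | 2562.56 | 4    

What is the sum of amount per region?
SELECT region, SUM(amount) as result
FROM orders
GROUP BY region

Result:
  Midwest: 6503.34
  North: 8409.39
  Northeast: 1600.55
  South: 1999.83
  Southwest: 5780.80
  West: 1409.44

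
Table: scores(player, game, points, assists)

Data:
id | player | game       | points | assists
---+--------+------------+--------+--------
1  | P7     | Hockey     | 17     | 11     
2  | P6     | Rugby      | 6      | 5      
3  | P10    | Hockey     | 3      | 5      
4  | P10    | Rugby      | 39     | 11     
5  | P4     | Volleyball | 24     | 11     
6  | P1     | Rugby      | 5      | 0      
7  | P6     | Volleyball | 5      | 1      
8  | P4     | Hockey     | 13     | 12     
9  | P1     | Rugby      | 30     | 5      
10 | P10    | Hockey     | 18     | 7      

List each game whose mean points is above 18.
SELECT game, AVG(points)
FROM scores
GROUP BY game
HAVING AVG(points) > 18

Result:
  Rugby: avg=20.00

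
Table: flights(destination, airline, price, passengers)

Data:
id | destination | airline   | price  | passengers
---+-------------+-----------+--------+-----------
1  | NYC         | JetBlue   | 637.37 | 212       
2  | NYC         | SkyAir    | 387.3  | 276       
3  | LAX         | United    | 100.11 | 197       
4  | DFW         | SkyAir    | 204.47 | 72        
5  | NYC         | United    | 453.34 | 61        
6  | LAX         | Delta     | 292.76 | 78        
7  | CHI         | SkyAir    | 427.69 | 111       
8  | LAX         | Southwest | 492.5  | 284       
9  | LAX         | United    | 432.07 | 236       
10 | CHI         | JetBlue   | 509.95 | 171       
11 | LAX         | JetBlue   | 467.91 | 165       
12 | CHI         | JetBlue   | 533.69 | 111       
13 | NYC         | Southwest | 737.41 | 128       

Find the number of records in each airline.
SELECT airline, COUNT(*) as count
FROM flights
GROUP BY airline

Result:
  Delta: 1
  JetBlue: 4
  SkyAir: 3
  Southwest: 2
  United: 3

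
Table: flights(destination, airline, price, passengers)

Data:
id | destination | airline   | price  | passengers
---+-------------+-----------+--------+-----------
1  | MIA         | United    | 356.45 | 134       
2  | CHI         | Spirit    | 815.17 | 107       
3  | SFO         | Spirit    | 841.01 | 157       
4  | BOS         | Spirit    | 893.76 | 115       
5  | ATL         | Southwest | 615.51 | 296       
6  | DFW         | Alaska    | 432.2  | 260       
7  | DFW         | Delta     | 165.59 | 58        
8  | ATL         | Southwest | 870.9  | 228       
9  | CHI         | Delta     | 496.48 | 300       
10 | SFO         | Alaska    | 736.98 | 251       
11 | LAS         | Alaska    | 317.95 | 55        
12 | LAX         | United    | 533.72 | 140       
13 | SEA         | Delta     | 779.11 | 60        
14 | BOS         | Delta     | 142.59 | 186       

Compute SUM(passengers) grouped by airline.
SELECT airline, SUM(passengers) as result
FROM flights
GROUP BY airline

Result:
  Alaska: 566
  Delta: 604
  Southwest: 524
  Spirit: 379
  United: 274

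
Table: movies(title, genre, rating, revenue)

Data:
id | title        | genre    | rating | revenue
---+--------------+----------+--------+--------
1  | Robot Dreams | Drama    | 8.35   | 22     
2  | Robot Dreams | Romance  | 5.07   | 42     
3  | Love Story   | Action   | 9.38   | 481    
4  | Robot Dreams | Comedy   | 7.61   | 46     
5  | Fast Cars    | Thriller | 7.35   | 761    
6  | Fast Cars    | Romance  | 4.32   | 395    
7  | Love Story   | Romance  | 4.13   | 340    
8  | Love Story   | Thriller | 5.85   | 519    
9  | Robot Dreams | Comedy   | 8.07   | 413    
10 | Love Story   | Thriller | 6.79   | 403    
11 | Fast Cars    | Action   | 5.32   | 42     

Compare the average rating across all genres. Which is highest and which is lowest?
SELECT genre, AVG(rating)
FROM movies
GROUP BY genre
ORDER BY AVG(rating)

All groups:
  Romance: 4.51
  Thriller: 6.66
  Action: 7.35
  Comedy: 7.84
  Drama: 8.35

Highest: Drama (8.35)
Lowest: Romance (4.51)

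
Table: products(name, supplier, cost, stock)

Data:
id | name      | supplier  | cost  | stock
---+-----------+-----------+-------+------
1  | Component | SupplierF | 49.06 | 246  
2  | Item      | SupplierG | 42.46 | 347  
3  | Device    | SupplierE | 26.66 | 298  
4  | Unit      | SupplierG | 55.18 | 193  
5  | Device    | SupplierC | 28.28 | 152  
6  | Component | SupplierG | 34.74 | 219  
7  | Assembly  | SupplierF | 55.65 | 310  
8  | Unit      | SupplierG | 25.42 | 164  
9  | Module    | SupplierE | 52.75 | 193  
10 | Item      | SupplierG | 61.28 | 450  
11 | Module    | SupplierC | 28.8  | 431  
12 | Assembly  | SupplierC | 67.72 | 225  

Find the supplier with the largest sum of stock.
SELECT supplier, SUM(stock) as val
FROM products
GROUP BY supplier
ORDER BY val DESC
LIMIT 1

Result: SupplierG with sum(stock) = 1373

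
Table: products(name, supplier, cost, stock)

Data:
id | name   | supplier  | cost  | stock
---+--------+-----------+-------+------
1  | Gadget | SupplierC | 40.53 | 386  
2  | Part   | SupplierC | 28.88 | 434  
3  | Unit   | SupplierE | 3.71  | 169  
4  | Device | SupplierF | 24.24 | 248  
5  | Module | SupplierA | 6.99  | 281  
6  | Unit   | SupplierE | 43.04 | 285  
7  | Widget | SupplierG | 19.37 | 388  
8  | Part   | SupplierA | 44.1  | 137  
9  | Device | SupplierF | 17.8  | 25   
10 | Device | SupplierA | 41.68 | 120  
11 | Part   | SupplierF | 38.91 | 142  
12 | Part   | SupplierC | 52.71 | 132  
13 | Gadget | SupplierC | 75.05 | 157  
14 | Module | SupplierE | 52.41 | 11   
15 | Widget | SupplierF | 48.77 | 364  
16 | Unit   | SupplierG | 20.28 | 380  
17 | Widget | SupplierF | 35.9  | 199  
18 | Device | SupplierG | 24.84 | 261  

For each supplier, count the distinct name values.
SELECT supplier, COUNT(DISTINCT name)
FROM products
GROUP BY supplier

Result:
  SupplierA: 3 distinct
  SupplierC: 2 distinct
  SupplierE: 2 distinct
  SupplierF: 3 distinct
  SupplierG: 3 distinct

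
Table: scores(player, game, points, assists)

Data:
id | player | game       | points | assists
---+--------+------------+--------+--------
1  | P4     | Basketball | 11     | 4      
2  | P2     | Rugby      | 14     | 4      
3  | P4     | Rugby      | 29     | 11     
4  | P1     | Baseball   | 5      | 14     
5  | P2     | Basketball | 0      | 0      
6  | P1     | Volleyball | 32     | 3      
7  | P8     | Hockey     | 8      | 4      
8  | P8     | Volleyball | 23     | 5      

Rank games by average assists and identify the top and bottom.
SELECT game, AVG(assists)
FROM scores
GROUP BY game
ORDER BY AVG(assists)

All groups:
  Basketball: 2.00
  Hockey: 4.00
  Volleyball: 4.00
  Rugby: 7.50
  Baseball: 14.00

Highest: Baseball (14.00)
Lowest: Basketball (2.00)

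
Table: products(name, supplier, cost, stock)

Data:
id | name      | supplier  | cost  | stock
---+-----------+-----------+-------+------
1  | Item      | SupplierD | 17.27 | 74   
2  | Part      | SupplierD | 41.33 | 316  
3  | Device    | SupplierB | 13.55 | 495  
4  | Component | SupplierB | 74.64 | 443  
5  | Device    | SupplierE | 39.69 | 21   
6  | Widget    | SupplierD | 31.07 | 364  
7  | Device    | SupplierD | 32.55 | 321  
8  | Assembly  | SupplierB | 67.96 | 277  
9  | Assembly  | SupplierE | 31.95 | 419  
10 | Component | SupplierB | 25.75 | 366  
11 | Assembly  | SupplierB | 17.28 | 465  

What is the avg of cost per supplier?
SELECT supplier, AVG(cost) as result
FROM products
GROUP BY supplier

Result:
  SupplierB: 39.84
  SupplierD: 30.56
  SupplierE: 35.82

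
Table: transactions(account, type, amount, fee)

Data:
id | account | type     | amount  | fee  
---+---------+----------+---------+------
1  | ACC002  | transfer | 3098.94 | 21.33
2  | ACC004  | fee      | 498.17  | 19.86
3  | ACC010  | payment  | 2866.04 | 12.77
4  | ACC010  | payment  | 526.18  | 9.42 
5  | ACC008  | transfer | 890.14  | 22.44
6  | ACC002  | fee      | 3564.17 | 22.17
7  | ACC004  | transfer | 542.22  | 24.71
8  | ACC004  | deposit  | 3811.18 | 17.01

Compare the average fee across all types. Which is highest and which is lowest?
SELECT type, AVG(fee)
FROM transactions
GROUP BY type
ORDER BY AVG(fee)

All groups:
  payment: 11.10
  deposit: 17.01
  fee: 21.02
  transfer: 22.83

Highest: transfer (22.83)
Lowest: payment (11.10)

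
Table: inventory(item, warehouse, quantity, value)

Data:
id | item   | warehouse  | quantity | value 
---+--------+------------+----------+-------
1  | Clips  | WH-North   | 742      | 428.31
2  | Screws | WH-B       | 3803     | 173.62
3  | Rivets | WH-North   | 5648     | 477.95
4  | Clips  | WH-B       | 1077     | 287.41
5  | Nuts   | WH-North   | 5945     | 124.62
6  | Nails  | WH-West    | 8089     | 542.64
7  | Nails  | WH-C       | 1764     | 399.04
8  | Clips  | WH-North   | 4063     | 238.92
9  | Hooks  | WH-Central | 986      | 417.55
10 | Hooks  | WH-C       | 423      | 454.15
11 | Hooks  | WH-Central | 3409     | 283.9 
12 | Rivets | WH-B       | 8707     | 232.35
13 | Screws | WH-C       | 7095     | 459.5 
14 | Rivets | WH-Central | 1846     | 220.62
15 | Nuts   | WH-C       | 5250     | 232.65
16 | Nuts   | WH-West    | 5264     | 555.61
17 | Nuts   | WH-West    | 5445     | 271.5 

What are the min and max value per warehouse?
SELECT warehouse, MIN(value), MAX(value)
FROM inventory
GROUP BY warehouse

Result:
  WH-B: min=173.62, max=287.41
  WH-C: min=232.65, max=459.50
  WH-Central: min=220.62, max=417.55
  WH-North: min=124.62, max=477.95
  WH-West: min=271.50, max=555.61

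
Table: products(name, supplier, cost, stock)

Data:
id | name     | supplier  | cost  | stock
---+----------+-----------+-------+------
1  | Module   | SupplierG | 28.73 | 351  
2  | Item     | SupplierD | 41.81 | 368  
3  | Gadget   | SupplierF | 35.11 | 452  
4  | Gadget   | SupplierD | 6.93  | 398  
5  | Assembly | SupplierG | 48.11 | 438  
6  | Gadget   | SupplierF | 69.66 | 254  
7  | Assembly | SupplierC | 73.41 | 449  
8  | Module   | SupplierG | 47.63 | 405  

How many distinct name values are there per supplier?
SELECT supplier, COUNT(DISTINCT name)
FROM products
GROUP BY supplier

Result:
  SupplierC: 1 distinct
  SupplierD: 2 distinct
  SupplierF: 1 distinct
  SupplierG: 2 distinct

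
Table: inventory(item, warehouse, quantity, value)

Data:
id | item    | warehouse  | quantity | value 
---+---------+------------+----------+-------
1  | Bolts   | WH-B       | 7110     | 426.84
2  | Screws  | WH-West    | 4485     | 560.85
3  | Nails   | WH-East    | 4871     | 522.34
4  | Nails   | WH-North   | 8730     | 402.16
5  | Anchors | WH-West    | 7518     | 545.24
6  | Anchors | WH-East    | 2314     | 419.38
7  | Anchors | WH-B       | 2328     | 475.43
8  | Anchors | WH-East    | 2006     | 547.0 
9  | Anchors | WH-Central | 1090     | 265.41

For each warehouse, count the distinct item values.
SELECT warehouse, COUNT(DISTINCT item)
FROM inventory
GROUP BY warehouse

Result:
  WH-B: 2 distinct
  WH-Central: 1 distinct
  WH-East: 2 distinct
  WH-North: 1 distinct
  WH-West: 2 distinct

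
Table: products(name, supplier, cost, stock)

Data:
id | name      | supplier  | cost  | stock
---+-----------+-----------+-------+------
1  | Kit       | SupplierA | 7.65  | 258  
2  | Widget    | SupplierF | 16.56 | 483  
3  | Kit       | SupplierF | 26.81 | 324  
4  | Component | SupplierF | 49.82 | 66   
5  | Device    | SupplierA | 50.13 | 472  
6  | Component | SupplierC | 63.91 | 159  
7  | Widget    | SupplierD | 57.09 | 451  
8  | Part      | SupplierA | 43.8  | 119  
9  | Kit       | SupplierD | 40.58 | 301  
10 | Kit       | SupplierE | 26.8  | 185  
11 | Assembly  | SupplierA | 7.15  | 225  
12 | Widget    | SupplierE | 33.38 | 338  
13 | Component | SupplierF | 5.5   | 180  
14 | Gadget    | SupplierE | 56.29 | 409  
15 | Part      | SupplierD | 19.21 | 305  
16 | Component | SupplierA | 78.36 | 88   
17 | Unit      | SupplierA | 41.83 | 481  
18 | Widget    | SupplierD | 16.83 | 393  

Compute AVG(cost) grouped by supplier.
SELECT supplier, AVG(cost) as result
FROM products
GROUP BY supplier

Result:
  SupplierA: 38.15
  SupplierC: 63.91
  SupplierD: 33.43
  SupplierE: 38.82
  SupplierF: 24.67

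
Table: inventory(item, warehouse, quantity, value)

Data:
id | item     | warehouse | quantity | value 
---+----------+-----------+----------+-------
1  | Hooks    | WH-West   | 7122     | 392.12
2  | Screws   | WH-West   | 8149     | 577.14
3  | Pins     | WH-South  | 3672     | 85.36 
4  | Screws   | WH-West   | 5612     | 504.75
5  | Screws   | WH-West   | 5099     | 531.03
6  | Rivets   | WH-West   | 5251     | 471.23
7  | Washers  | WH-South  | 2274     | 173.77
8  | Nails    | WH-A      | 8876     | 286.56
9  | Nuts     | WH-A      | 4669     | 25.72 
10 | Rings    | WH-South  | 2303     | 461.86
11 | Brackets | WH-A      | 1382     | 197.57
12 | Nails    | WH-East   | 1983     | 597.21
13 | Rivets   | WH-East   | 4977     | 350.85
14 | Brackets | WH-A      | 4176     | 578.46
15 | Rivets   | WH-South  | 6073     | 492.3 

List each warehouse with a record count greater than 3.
SELECT warehouse, COUNT(*) as cnt
FROM inventory
GROUP BY warehouse
HAVING COUNT(*) > 3

Result:
  WH-A: 4
  WH-South: 4
  WH-West: 5

Note: HAVING filters groups after aggregation, WHERE filters rows before.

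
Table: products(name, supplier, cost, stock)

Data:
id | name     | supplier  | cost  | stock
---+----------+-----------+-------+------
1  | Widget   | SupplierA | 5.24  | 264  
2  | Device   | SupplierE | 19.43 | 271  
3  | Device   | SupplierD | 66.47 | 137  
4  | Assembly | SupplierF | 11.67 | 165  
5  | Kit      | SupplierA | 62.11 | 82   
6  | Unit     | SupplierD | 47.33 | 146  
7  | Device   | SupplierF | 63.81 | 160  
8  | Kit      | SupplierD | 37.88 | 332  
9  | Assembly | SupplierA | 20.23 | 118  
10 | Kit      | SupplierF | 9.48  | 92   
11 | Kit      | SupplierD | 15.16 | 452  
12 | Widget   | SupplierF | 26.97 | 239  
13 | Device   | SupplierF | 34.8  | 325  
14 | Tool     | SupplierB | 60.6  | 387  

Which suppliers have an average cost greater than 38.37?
SELECT supplier, AVG(cost)
FROM products
GROUP BY supplier
HAVING AVG(cost) > 38.37

Result:
  SupplierB: avg=60.60
  SupplierD: avg=41.71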